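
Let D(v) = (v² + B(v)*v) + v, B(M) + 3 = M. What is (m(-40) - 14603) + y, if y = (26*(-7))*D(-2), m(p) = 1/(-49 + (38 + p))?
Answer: -856138/51 ≈ -16787.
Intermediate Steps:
B(M) = -3 + M
D(v) = v + v² + v*(-3 + v) (D(v) = (v² + (-3 + v)*v) + v = (v² + v*(-3 + v)) + v = v + v² + v*(-3 + v))
m(p) = 1/(-11 + p)
y = -2184 (y = (26*(-7))*(2*(-2)*(-1 - 2)) = -364*(-2)*(-3) = -182*12 = -2184)
(m(-40) - 14603) + y = (1/(-11 - 40) - 14603) - 2184 = (1/(-51) - 14603) - 2184 = (-1/51 - 14603) - 2184 = -744754/51 - 2184 = -856138/51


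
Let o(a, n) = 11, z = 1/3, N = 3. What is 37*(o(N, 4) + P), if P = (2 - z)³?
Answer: 15614/27 ≈ 578.30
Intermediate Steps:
z = ⅓ ≈ 0.33333
P = 125/27 (P = (2 - 1*⅓)³ = (2 - ⅓)³ = (5/3)³ = 125/27 ≈ 4.6296)
37*(o(N, 4) + P) = 37*(11 + 125/27) = 37*(422/27) = 15614/27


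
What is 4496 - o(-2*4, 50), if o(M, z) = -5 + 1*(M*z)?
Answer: 4901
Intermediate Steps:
o(M, z) = -5 + M*z
4496 - o(-2*4, 50) = 4496 - (-5 - 2*4*50) = 4496 - (-5 - 8*50) = 4496 - (-5 - 400) = 4496 - 1*(-405) = 4496 + 405 = 4901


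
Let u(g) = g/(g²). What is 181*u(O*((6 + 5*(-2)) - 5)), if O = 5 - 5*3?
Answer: 181/90 ≈ 2.0111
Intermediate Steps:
O = -10 (O = 5 - 15 = -10)
u(g) = 1/g (u(g) = g/g² = 1/g)
181*u(O*((6 + 5*(-2)) - 5)) = 181/((-10*((6 + 5*(-2)) - 5))) = 181/((-10*((6 - 10) - 5))) = 181/((-10*(-4 - 5))) = 181/((-10*(-9))) = 181/90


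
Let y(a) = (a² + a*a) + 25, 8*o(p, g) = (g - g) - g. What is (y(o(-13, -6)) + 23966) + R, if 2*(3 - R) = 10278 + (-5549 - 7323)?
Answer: 202337/8 ≈ 25292.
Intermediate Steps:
o(p, g) = -g/8 (o(p, g) = ((g - g) - g)/8 = (0 - g)/8 = (-g)/8 = -g/8)
y(a) = 25 + 2*a² (y(a) = (a² + a²) + 25 = 2*a² + 25 = 25 + 2*a²)
R = 1300 (R = 3 - (10278 + (-5549 - 7323))/2 = 3 - (10278 - 12872)/2 = 3 - ½*(-2594) = 3 + 1297 = 1300)
(y(o(-13, -6)) + 23966) + R = ((25 + 2*(-⅛*(-6))²) + 23966) + 1300 = ((25 + 2*(¾)²) + 23966) + 1300 = ((25 + 2*(9/16)) + 23966) + 1300 = ((25 + 9/8) + 23966) + 1300 = (209/8 + 23966) + 1300 = 191937/8 + 1300 = 202337/8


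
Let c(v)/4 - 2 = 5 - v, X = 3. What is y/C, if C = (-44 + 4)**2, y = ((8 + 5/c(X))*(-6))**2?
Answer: 159201/102400 ≈ 1.5547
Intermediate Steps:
c(v) = 28 - 4*v (c(v) = 8 + 4*(5 - v) = 8 + (20 - 4*v) = 28 - 4*v)
y = 159201/64 (y = ((8 + 5/(28 - 4*3))*(-6))**2 = ((8 + 5/(28 - 12))*(-6))**2 = ((8 + 5/16)*(-6))**2 = ((133/16)*(-6))**2 = (-399/8)**2 = 159201/64 ≈ 2487.5)
C = 1600 (C = (-40)**2 = 1600)
y/C = (159201/64)/1600 = (159201/64)*(1/1600) = 159201/102400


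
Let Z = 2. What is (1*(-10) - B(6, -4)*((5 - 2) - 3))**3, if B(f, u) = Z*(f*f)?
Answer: -1000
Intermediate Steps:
B(f, u) = 2*f**2 (B(f, u) = 2*(f*f) = 2*f**2)
(1*(-10) - B(6, -4)*((5 - 2) - 3))**3 = (1*(-10) - 2*6**2*((5 - 2) - 3))**3 = (-10 - 2*36*(3 - 3))**3 = (-10 - 72*0)**3 = (-10 - 1*0)**3 = (-10 + 0)**3 = (-10)**3 = -1000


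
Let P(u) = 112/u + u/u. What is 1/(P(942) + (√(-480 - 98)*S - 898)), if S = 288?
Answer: -198965001/10813867534273 - 1086133536*I*√2/10813867534273 ≈ -1.8399e-5 - 0.00014204*I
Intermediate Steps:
P(u) = 1 + 112/u (P(u) = 112/u + 1 = 1 + 112/u)
1/(P(942) + (√(-480 - 98)*S - 898)) = 1/((112 + 942)/942 + (√(-480 - 98)*288 - 898)) = 1/((1/942)*1054 + (√(-578)*288 - 898)) = 1/(527/471 + ((17*I*√2)*288 - 898)) = 1/(527/471 + (4896*I*√2 - 898)) = 1/(527/471 + (-898 + 4896*I*√2)) = 1/(-422431/471 + 4896*I*√2)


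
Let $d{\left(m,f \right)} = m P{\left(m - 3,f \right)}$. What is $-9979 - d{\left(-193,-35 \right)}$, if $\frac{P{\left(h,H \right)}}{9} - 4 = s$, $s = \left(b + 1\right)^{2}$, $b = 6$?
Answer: $82082$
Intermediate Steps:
$s = 49$ ($s = \left(6 + 1\right)^{2} = 7^{2} = 49$)
$P{\left(h,H \right)} = 477$ ($P{\left(h,H \right)} = 36 + 9 \cdot 49 = 36 + 441 = 477$)
$d{\left(m,f \right)} = 477 m$ ($d{\left(m,f \right)} = m 477 = 477 m$)
$-9979 - d{\left(-193,-35 \right)} = -9979 - 477 \left(-193\right) = -9979 - -92061 = -9979 + 92061 = 82082$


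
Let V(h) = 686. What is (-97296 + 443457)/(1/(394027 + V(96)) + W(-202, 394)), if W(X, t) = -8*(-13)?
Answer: 136634246793/41050153 ≈ 3328.5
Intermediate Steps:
W(X, t) = 104
(-97296 + 443457)/(1/(394027 + V(96)) + W(-202, 394)) = (-97296 + 443457)/(1/(394027 + 686) + 104) = 346161/(1/394713 + 104) = 346161/(41050153/394713) = 346161*(394713/41050153) = 136634246793/41050153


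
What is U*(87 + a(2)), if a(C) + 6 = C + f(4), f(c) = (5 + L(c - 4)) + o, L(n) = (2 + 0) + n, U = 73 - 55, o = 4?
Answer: 1692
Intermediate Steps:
U = 18
L(n) = 2 + n
f(c) = 7 + c (f(c) = (5 + (2 + (c - 4))) + 4 = (5 + (2 + (-4 + c))) + 4 = (5 + (-2 + c)) + 4 = (3 + c) + 4 = 7 + c)
a(C) = 5 + C (a(C) = -6 + (C + (7 + 4)) = -6 + (C + 11) = -6 + (11 + C) = 5 + C)
U*(87 + a(2)) = 18*(87 + (5 + 2)) = 18*(87 + 7) = 18*94 = 1692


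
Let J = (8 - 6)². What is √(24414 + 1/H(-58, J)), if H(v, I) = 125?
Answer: √15258755/25 ≈ 156.25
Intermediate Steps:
J = 4 (J = 2² = 4)
√(24414 + 1/H(-58, J)) = √(24414 + 1/125) = √(3051751/125) = √15258755/25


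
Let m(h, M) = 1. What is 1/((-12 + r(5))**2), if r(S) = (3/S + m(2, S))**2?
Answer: 625/55696 ≈ 0.011222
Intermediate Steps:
r(S) = (1 + 3/S)**2 (r(S) = (3/S + 1)**2 = (1 + 3/S)**2)
1/((-12 + r(5))**2) = 1/((-12 + (3 + 5)**2/5**2)**2) = 1/((-12 + (1/25)*8**2)**2) = 1/((-12 + (1/25)*64)**2) = 1/((-12 + 64/25)**2) = 1/((-236/25)**2) = 1/(55696/625) = 625/55696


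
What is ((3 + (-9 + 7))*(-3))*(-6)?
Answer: 18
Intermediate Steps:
((3 + (-9 + 7))*(-3))*(-6) = ((3 - 2)*(-3))*(-6) = (1*(-3))*(-6) = -3*(-6) = 18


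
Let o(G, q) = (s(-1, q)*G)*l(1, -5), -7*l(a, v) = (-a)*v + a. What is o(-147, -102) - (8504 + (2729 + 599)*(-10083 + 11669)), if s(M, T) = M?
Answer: -5286838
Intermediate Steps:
l(a, v) = -a/7 + a*v/7 (l(a, v) = -((-a)*v + a)/7 = -(-a*v + a)/7 = -(a - a*v)/7 = -a/7 + a*v/7)
o(G, q) = 6*G/7 (o(G, q) = (-G)*((⅐)*1*(-1 - 5)) = (-G)*((⅐)*1*(-6)) = -G*(-6/7) = 6*G/7)
o(-147, -102) - (8504 + (2729 + 599)*(-10083 + 11669)) = (6/7)*(-147) - (8504 + (2729 + 599)*(-10083 + 11669)) = -126 - (8504 + 3328*1586) = -126 - (8504 + 5278208) = -126 - 1*5286712 = -126 - 5286712 = -5286838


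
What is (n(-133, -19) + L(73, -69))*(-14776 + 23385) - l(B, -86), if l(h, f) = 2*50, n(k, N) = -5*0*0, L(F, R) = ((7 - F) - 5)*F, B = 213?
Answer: -44620547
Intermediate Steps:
L(F, R) = F*(2 - F) (L(F, R) = (2 - F)*F = F*(2 - F))
n(k, N) = 0 (n(k, N) = 0*0 = 0)
l(h, f) = 100
(n(-133, -19) + L(73, -69))*(-14776 + 23385) - l(B, -86) = (0 + 73*(2 - 1*73))*(-14776 + 23385) - 1*100 = (0 + 73*(2 - 73))*8609 - 100 = (0 + 73*(-71))*8609 - 100 = (0 - 5183)*8609 - 100 = -5183*8609 - 100 = -44620447 - 100 = -44620547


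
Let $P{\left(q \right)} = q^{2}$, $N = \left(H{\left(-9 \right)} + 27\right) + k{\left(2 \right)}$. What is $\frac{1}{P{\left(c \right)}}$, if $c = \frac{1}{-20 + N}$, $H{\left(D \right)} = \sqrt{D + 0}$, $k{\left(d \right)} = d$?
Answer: $72 + 54 i \approx 72.0 + 54.0 i$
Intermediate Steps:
$H{\left(D \right)} = \sqrt{D}$
$N = 29 + 3 i$ ($N = \left(\sqrt{-9} + 27\right) + 2 = \left(3 i + 27\right) + 2 = \left(27 + 3 i\right) + 2 = 29 + 3 i \approx 29.0 + 3.0 i$)
$c = \frac{9 - 3 i}{90}$ ($c = \frac{1}{-20 + \left(29 + 3 i\right)} = \frac{1}{9 + 3 i} = \frac{9 - 3 i}{90} \approx 0.1 - 0.033333 i$)
$\frac{1}{P{\left(c \right)}} = \frac{1}{\left(\frac{1}{10} - \frac{i}{30}\right)^{2}}$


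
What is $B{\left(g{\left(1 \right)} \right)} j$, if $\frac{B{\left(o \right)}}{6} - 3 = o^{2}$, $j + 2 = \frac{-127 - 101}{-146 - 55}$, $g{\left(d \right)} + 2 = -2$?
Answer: $- \frac{6612}{67} \approx -98.687$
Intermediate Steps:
$g{\left(d \right)} = -4$ ($g{\left(d \right)} = -2 - 2 = -4$)
$j = - \frac{58}{67}$ ($j = -2 + \frac{-127 - 101}{-146 - 55} = -2 - \frac{228}{-201} = -2 - - \frac{76}{67} = -2 + \frac{76}{67} = - \frac{58}{67} \approx -0.86567$)
$B{\left(o \right)} = 18 + 6 o^{2}$
$B{\left(g{\left(1 \right)} \right)} j = \left(18 + 6 \left(-4\right)^{2}\right) \left(- \frac{58}{67}\right) = \left(18 + 6 \cdot 16\right) \left(- \frac{58}{67}\right) = \left(18 + 96\right) \left(- \frac{58}{67}\right) = 114 \left(- \frac{58}{67}\right) = - \frac{6612}{67}$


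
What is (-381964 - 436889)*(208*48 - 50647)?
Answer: 33297019539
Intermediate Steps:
(-381964 - 436889)*(208*48 - 50647) = -818853*(9984 - 50647) = -818853*(-40663) = 33297019539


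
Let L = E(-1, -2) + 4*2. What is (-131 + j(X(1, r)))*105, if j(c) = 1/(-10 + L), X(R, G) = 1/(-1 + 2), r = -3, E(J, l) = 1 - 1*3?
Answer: -55125/4 ≈ -13781.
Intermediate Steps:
E(J, l) = -2 (E(J, l) = 1 - 3 = -2)
L = 6 (L = -2 + 4*2 = -2 + 8 = 6)
X(R, G) = 1 (X(R, G) = 1/1 = 1)
j(c) = -¼ (j(c) = 1/(-10 + 6) = 1/(-4) = -¼)
(-131 + j(X(1, r)))*105 = (-131 - ¼)*105 = -525/4*105 = -55125/4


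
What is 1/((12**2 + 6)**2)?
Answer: 1/22500 ≈ 4.4444e-5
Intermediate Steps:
1/((12**2 + 6)**2) = 1/((144 + 6)**2) = 1/(150**2) = 1/22500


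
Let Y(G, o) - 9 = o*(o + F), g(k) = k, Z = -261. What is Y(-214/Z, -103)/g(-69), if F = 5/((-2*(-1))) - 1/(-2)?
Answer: -10309/69 ≈ -149.41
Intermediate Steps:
F = 3 (F = 5/2 - 1*(-1/2) = 5*(1/2) + 1/2 = 5/2 + 1/2 = 3)
Y(G, o) = 9 + o*(3 + o) (Y(G, o) = 9 + o*(o + 3) = 9 + o*(3 + o))
Y(-214/Z, -103)/g(-69) = (9 + (-103)**2 + 3*(-103))/(-69) = (9 + 10609 - 309)*(-1/69) = 10309*(-1/69) = -10309/69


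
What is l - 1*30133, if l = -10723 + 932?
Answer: -39924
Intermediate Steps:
l = -9791
l - 1*30133 = -9791 - 1*30133 = -9791 - 30133 = -39924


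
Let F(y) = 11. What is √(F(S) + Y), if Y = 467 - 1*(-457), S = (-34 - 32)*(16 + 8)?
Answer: √935 ≈ 30.578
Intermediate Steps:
S = -1584 (S = -66*24 = -1584)
Y = 924 (Y = 467 + 457 = 924)
√(F(S) + Y) = √(11 + 924) = √935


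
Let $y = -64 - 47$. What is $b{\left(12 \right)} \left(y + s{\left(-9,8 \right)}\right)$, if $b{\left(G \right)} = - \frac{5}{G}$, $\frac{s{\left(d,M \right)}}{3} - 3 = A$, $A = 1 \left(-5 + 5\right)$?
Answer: $\frac{85}{2} \approx 42.5$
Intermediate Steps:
$A = 0$ ($A = 1 \cdot 0 = 0$)
$s{\left(d,M \right)} = 9$ ($s{\left(d,M \right)} = 9 + 3 \cdot 0 = 9 + 0 = 9$)
$y = -111$
$b{\left(12 \right)} \left(y + s{\left(-9,8 \right)}\right) = - \frac{5}{12} \left(-111 + 9\right) = \left(-5\right) \frac{1}{12} \left(-102\right) = \left(- \frac{5}{12}\right) \left(-102\right) = \frac{85}{2}$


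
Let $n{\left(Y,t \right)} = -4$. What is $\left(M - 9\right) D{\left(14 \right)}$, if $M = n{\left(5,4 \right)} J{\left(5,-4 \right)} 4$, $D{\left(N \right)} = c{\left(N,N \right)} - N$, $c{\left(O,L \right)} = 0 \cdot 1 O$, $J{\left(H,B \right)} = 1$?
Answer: $350$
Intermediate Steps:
$c{\left(O,L \right)} = 0$ ($c{\left(O,L \right)} = 0 O = 0$)
$D{\left(N \right)} = - N$ ($D{\left(N \right)} = 0 - N = - N$)
$M = -16$ ($M = \left(-4\right) 1 \cdot 4 = \left(-4\right) 4 = -16$)
$\left(M - 9\right) D{\left(14 \right)} = \left(-16 - 9\right) \left(\left(-1\right) 14\right) = \left(-25\right) \left(-14\right) = 350$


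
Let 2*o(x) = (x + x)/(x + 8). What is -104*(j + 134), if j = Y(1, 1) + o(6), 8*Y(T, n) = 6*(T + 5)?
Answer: -101140/7 ≈ -14449.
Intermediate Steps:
o(x) = x/(8 + x) (o(x) = ((x + x)/(x + 8))/2 = ((2*x)/(8 + x))/2 = (2*x/(8 + x))/2 = x/(8 + x))
Y(T, n) = 15/4 + 3*T/4 (Y(T, n) = (6*(T + 5))/8 = (6*(5 + T))/8 = (30 + 6*T)/8 = 15/4 + 3*T/4)
j = 69/14 (j = (15/4 + (¾)*1) + 6/(8 + 6) = (15/4 + ¾) + 6/14 = 9/2 + 6*(1/14) = 9/2 + 3/7 = 69/14 ≈ 4.9286)
-104*(j + 134) = -104*(69/14 + 134) = -104*1945/14 = -101140/7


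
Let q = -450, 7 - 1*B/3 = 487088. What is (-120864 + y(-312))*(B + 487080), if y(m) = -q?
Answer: 117302863482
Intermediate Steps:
B = -1461243 (B = 21 - 3*487088 = 21 - 1461264 = -1461243)
y(m) = 450 (y(m) = -1*(-450) = 450)
(-120864 + y(-312))*(B + 487080) = (-120864 + 450)*(-1461243 + 487080) = -120414*(-974163) = 117302863482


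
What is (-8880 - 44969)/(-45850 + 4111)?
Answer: 53849/41739 ≈ 1.2901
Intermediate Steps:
(-8880 - 44969)/(-45850 + 4111) = -53849/(-41739) = -53849*(-1/41739) = 53849/41739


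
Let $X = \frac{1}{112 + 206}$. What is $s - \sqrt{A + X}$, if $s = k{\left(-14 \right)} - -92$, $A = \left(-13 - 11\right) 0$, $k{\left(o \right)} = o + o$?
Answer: $64 - \frac{\sqrt{318}}{318} \approx 63.944$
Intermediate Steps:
$k{\left(o \right)} = 2 o$
$A = 0$ ($A = \left(-13 - 11\right) 0 = \left(-24\right) 0 = 0$)
$X = \frac{1}{318} \approx 0.0031447$
$s = 64$ ($s = 2 \left(-14\right) - -92 = -28 + 92 = 64$)
$s - \sqrt{A + X} = 64 - \sqrt{0 + \frac{1}{318}} = 64 - \sqrt{\frac{1}{318}} = 64 - \frac{\sqrt{318}}{318}$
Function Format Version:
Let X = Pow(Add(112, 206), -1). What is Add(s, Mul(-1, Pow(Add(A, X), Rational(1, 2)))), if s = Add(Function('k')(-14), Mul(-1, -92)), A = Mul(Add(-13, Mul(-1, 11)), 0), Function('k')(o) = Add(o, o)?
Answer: Add(64, Mul(Rational(-1, 318), Pow(318, Rational(1, 2)))) ≈ 63.944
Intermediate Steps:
Function('k')(o) = Mul(2, o)
A = 0 (A = Mul(Add(-13, -11), 0) = Mul(-24, 0) = 0)
X = Rational(1, 318) (X = Pow(318, -1) = Rational(1, 318) ≈ 0.0031447)
s = 64 (s = Add(Mul(2, -14), Mul(-1, -92)) = Add(-28, 92) = 64)
Add(s, Mul(-1, Pow(Add(A, X), Rational(1, 2)))) = Add(64, Mul(-1, Pow(Add(0, Rational(1, 318)), Rational(1, 2)))) = Add(64, Mul(-1, Pow(Rational(1, 318), Rational(1, 2)))) = Add(64, Mul(-1, Mul(Rational(1, 318), Pow(318, Rational(1, 2))))) = Add(64, Mul(Rational(-1, 318), Pow(318, Rational(1, 2))))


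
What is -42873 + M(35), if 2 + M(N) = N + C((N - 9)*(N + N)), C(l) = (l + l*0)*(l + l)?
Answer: 6581960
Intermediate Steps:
C(l) = 2*l² (C(l) = (l + 0)*(2*l) = l*(2*l) = 2*l²)
M(N) = -2 + N + 8*N²*(-9 + N)² (M(N) = -2 + (N + 2*((N - 9)*(N + N))²) = -2 + (N + 2*((-9 + N)*(2*N))²) = -2 + (N + 2*(2*N*(-9 + N))²) = -2 + (N + 2*(4*N²*(-9 + N)²)) = -2 + (N + 8*N²*(-9 + N)²) = -2 + N + 8*N²*(-9 + N)²)
-42873 + M(35) = -42873 + (-2 + 35 + 8*35²*(-9 + 35)²) = -42873 + (-2 + 35 + 8*1225*26²) = -42873 + (-2 + 35 + 8*1225*676) = -42873 + (-2 + 35 + 6624800) = -42873 + 6624833 = 6581960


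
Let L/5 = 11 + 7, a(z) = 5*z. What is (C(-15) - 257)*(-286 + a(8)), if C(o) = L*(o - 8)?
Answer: 572442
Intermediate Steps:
L = 90 (L = 5*(11 + 7) = 5*18 = 90)
C(o) = -720 + 90*o (C(o) = 90*(o - 8) = 90*(-8 + o) = -720 + 90*o)
(C(-15) - 257)*(-286 + a(8)) = ((-720 + 90*(-15)) - 257)*(-286 + 5*8) = ((-720 - 1350) - 257)*(-286 + 40) = (-2070 - 257)*(-246) = -2327*(-246) = 572442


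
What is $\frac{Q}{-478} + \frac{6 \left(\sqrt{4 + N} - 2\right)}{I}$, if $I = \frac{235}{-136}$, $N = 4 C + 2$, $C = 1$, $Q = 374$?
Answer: $\frac{346103}{56165} - \frac{816 \sqrt{10}}{235} \approx -4.8183$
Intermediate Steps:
$N = 6$ ($N = 4 \cdot 1 + 2 = 4 + 2 = 6$)
$I = - \frac{235}{136}$ ($I = 235 \left(- \frac{1}{136}\right) = - \frac{235}{136} \approx -1.7279$)
$\frac{Q}{-478} + \frac{6 \left(\sqrt{4 + N} - 2\right)}{I} = \frac{374}{-478} + \frac{6 \left(\sqrt{4 + 6} - 2\right)}{- \frac{235}{136}} = 374 \left(- \frac{1}{478}\right) + 6 \left(\sqrt{10} - 2\right) \left(- \frac{136}{235}\right) = - \frac{187}{239} + 6 \left(-2 + \sqrt{10}\right) \left(- \frac{136}{235}\right) = - \frac{187}{239} + \left(-12 + 6 \sqrt{10}\right) \left(- \frac{136}{235}\right) = - \frac{187}{239} + \left(\frac{1632}{235} - \frac{816 \sqrt{10}}{235}\right) = \frac{346103}{56165} - \frac{816 \sqrt{10}}{235}$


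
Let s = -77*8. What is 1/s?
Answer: -1/616 ≈ -0.0016234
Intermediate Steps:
s = -616
1/s = 1/(-616) = -1/616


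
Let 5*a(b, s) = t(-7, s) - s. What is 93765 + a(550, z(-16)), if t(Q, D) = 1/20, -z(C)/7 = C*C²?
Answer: 8803061/100 ≈ 88031.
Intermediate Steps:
z(C) = -7*C³ (z(C) = -7*C*C² = -7*C³)
t(Q, D) = 1/20
a(b, s) = 1/100 - s/5 (a(b, s) = (1/20 - s)/5 = 1/100 - s/5)
93765 + a(550, z(-16)) = 93765 + (1/100 - (-7)*(-16)³/5) = 93765 + (1/100 - (-7)*(-4096)/5) = 93765 + (1/100 - ⅕*28672) = 93765 + (1/100 - 28672/5) = 93765 - 573439/100 = 8803061/100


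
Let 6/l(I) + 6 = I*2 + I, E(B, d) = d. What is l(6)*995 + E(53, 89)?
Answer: 1173/2 ≈ 586.50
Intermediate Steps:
l(I) = 6/(-6 + 3*I) (l(I) = 6/(-6 + (I*2 + I)) = 6/(-6 + (2*I + I)) = 6/(-6 + 3*I))
l(6)*995 + E(53, 89) = (2/(-2 + 6))*995 + 89 = (2/4)*995 + 89 = (2*(¼))*995 + 89 = (½)*995 + 89 = 995/2 + 89 = 1173/2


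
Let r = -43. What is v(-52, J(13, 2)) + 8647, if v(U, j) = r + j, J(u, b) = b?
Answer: 8606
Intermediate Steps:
v(U, j) = -43 + j
v(-52, J(13, 2)) + 8647 = (-43 + 2) + 8647 = -41 + 8647 = 8606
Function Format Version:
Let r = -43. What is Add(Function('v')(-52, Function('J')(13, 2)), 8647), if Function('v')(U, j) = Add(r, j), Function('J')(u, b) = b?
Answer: 8606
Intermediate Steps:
Function('v')(U, j) = Add(-43, j)
Add(Function('v')(-52, Function('J')(13, 2)), 8647) = Add(Add(-43, 2), 8647) = Add(-41, 8647) = 8606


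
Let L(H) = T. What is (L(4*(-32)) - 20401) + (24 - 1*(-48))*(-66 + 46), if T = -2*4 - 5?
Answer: -21854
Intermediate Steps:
T = -13 (T = -8 - 5 = -13)
L(H) = -13
(L(4*(-32)) - 20401) + (24 - 1*(-48))*(-66 + 46) = (-13 - 20401) + (24 - 1*(-48))*(-66 + 46) = -20414 + (24 + 48)*(-20) = -20414 + 72*(-20) = -20414 - 1440 = -21854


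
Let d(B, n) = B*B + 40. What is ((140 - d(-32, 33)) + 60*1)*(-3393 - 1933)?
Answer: 4601664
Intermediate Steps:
d(B, n) = 40 + B² (d(B, n) = B² + 40 = 40 + B²)
((140 - d(-32, 33)) + 60*1)*(-3393 - 1933) = ((140 - (40 + (-32)²)) + 60*1)*(-3393 - 1933) = ((140 - (40 + 1024)) + 60)*(-5326) = ((140 - 1*1064) + 60)*(-5326) = ((140 - 1064) + 60)*(-5326) = (-924 + 60)*(-5326) = -864*(-5326) = 4601664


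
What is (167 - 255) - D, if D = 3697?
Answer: -3785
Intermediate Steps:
(167 - 255) - D = (167 - 255) - 1*3697 = -88 - 3697 = -3785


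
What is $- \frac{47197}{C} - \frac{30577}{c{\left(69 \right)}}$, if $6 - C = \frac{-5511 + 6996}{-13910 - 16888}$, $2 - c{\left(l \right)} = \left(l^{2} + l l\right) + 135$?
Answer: $- \frac{1558728181601}{199829535} \approx -7800.3$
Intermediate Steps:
$c{\left(l \right)} = -133 - 2 l^{2}$ ($c{\left(l \right)} = 2 - \left(\left(l^{2} + l l\right) + 135\right) = 2 - \left(\left(l^{2} + l^{2}\right) + 135\right) = 2 - \left(2 l^{2} + 135\right) = 2 - \left(135 + 2 l^{2}\right) = -133 - 2 l^{2}$)
$C = \frac{20697}{3422}$ ($C = 6 - \frac{-5511 + 6996}{-13910 - 16888} = 6 - \frac{1485}{-30798} = 6 - 1485 \left(- \frac{1}{30798}\right) = 6 - - \frac{165}{3422} = 6 + \frac{165}{3422} = \frac{20697}{3422} \approx 6.0482$)
$- \frac{47197}{C} - \frac{30577}{c{\left(69 \right)}} = - \frac{47197}{\frac{20697}{3422}} - \frac{30577}{-133 - 2 \cdot 69^{2}} = \left(-47197\right) \frac{3422}{20697} - \frac{30577}{-133 - 9522} = - \frac{161508134}{20697} - \frac{30577}{-133 - 9522} = - \frac{161508134}{20697} - \frac{30577}{-9655} = - \frac{161508134}{20697} - - \frac{30577}{9655} = - \frac{161508134}{20697} + \frac{30577}{9655} = - \frac{1558728181601}{199829535}$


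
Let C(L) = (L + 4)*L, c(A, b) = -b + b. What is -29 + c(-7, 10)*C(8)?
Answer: -29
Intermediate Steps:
c(A, b) = 0
C(L) = L*(4 + L) (C(L) = (4 + L)*L = L*(4 + L))
-29 + c(-7, 10)*C(8) = -29 + 0*(8*(4 + 8)) = -29 + 0*(8*12) = -29 + 0*96 = -29 + 0 = -29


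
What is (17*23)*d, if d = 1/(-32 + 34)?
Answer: 391/2 ≈ 195.50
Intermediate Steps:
d = 1/2 ≈ 0.50000
(17*23)*d = (17*23)*(1/2) = 391*(1/2) = 391/2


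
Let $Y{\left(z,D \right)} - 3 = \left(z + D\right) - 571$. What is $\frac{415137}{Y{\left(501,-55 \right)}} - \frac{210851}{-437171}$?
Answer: $- \frac{181460133605}{53334862} \approx -3402.3$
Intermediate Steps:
$Y{\left(z,D \right)} = -568 + D + z$ ($Y{\left(z,D \right)} = 3 - \left(571 - D - z\right) = 3 + \left(-571 + D + z\right) = -568 + D + z$)
$\frac{415137}{Y{\left(501,-55 \right)}} - \frac{210851}{-437171} = \frac{415137}{-568 - 55 + 501} - \frac{210851}{-437171} = \frac{415137}{-122} - - \frac{210851}{437171} = 415137 \left(- \frac{1}{122}\right) + \frac{210851}{437171} = - \frac{415137}{122} + \frac{210851}{437171} = - \frac{181460133605}{53334862}$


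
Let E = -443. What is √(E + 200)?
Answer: 9*I*√3 ≈ 15.588*I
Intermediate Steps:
√(E + 200) = √(-443 + 200) = √(-243) = 9*I*√3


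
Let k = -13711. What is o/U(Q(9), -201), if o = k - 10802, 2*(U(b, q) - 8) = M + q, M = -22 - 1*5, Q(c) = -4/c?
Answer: 24513/106 ≈ 231.25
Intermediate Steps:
M = -27 (M = -22 - 5 = -27)
U(b, q) = -11/2 + q/2 (U(b, q) = 8 + (-27 + q)/2 = 8 + (-27/2 + q/2) = -11/2 + q/2)
o = -24513 (o = -13711 - 10802 = -24513)
o/U(Q(9), -201) = -24513/(-11/2 + (½)*(-201)) = -24513/(-11/2 - 201/2) = -24513/(-106) = -24513*(-1/106) = 24513/106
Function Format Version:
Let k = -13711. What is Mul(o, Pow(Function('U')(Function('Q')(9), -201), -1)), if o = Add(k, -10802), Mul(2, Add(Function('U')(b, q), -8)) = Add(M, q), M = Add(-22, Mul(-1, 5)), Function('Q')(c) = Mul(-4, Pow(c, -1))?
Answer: Rational(24513, 106) ≈ 231.25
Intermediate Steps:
M = -27 (M = Add(-22, -5) = -27)
Function('U')(b, q) = Add(Rational(-11, 2), Mul(Rational(1, 2), q)) (Function('U')(b, q) = Add(8, Mul(Rational(1, 2), Add(-27, q))) = Add(8, Add(Rational(-27, 2), Mul(Rational(1, 2), q))) = Add(Rational(-11, 2), Mul(Rational(1, 2), q)))
o = -24513 (o = Add(-13711, -10802) = -24513)
Mul(o, Pow(Function('U')(Function('Q')(9), -201), -1)) = Mul(-24513, Pow(Add(Rational(-11, 2), Mul(Rational(1, 2), -201)), -1)) = Mul(-24513, Pow(Add(Rational(-11, 2), Rational(-201, 2)), -1)) = Mul(-24513, Pow(-106, -1)) = Mul(-24513, Rational(-1, 106)) = Rational(24513, 106)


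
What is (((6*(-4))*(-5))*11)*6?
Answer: 7920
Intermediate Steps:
(((6*(-4))*(-5))*11)*6 = (-24*(-5)*11)*6 = (120*11)*6 = 1320*6 = 7920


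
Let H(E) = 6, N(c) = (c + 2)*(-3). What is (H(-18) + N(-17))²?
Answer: 2601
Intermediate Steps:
N(c) = -6 - 3*c (N(c) = (2 + c)*(-3) = -6 - 3*c)
(H(-18) + N(-17))² = (6 + (-6 - 3*(-17)))² = (6 + (-6 + 51))² = (6 + 45)² = 51² = 2601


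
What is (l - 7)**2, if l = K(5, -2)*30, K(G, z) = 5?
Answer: 20449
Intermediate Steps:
l = 150 (l = 5*30 = 150)
(l - 7)**2 = (150 - 7)**2 = 143**2 = 20449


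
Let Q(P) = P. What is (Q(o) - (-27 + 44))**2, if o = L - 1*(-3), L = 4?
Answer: 100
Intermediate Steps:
o = 7 (o = 4 - 1*(-3) = 4 + 3 = 7)
(Q(o) - (-27 + 44))**2 = (7 - (-27 + 44))**2 = (7 - 1*17)**2 = (7 - 17)**2 = (-10)**2 = 100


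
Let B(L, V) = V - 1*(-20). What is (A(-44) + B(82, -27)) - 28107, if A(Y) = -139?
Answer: -28253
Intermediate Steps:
B(L, V) = 20 + V (B(L, V) = V + 20 = 20 + V)
(A(-44) + B(82, -27)) - 28107 = (-139 + (20 - 27)) - 28107 = (-139 - 7) - 28107 = -146 - 28107 = -28253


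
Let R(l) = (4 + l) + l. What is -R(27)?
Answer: -58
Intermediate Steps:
R(l) = 4 + 2*l
-R(27) = -(4 + 2*27) = -(4 + 54) = -1*58 = -58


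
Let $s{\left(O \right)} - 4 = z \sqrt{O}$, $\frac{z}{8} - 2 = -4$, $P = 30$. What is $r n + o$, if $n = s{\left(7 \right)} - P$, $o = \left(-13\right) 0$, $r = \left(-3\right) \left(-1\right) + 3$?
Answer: $-156 - 96 \sqrt{7} \approx -409.99$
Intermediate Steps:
$z = -16$ ($z = 16 + 8 \left(-4\right) = 16 - 32 = -16$)
$s{\left(O \right)} = 4 - 16 \sqrt{O}$
$r = 6$ ($r = 3 + 3 = 6$)
$o = 0$
$n = -26 - 16 \sqrt{7}$ ($n = \left(4 - 16 \sqrt{7}\right) - 30 = -26 - 16 \sqrt{7} \approx -68.332$)
$r n + o = 6 \left(-26 - 16 \sqrt{7}\right) + 0 = \left(-156 - 96 \sqrt{7}\right) + 0 = -156 - 96 \sqrt{7}$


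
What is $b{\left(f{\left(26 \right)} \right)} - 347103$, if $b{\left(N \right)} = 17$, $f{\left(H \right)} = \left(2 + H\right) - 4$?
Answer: $-347086$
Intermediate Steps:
$f{\left(H \right)} = -2 + H$
$b{\left(f{\left(26 \right)} \right)} - 347103 = 17 - 347103 = -347086$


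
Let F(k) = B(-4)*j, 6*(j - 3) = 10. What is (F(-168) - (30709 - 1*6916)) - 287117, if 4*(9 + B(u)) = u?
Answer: -932870/3 ≈ -3.1096e+5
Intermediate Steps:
B(u) = -9 + u/4
j = 14/3 (j = 3 + (⅙)*10 = 3 + 5/3 = 14/3 ≈ 4.6667)
F(k) = -140/3 (F(k) = (-9 + (¼)*(-4))*(14/3) = (-9 - 1)*(14/3) = -10*14/3 = -140/3)
(F(-168) - (30709 - 1*6916)) - 287117 = (-140/3 - (30709 - 1*6916)) - 287117 = (-140/3 - (30709 - 6916)) - 287117 = (-140/3 - 1*23793) - 287117 = (-140/3 - 23793) - 287117 = -71519/3 - 287117 = -932870/3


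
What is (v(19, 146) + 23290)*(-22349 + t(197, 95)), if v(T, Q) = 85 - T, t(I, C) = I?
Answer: -517382112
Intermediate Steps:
(v(19, 146) + 23290)*(-22349 + t(197, 95)) = ((85 - 1*19) + 23290)*(-22349 + 197) = ((85 - 19) + 23290)*(-22152) = (66 + 23290)*(-22152) = 23356*(-22152) = -517382112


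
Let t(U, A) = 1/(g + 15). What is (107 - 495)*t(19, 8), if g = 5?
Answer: -97/5 ≈ -19.400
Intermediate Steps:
t(U, A) = 1/20 (t(U, A) = 1/(5 + 15) = 1/20)
(107 - 495)*t(19, 8) = (107 - 495)*(1/20) = -388*1/20 = -97/5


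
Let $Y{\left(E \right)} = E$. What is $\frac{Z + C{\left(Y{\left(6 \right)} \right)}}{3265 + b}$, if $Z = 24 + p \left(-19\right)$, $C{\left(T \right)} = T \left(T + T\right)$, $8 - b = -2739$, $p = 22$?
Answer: $- \frac{161}{3006} \approx -0.05356$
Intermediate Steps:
$b = 2747$ ($b = 8 - -2739 = 8 + 2739 = 2747$)
$C{\left(T \right)} = 2 T^{2}$ ($C{\left(T \right)} = T 2 T = 2 T^{2}$)
$Z = -394$ ($Z = 24 + 22 \left(-19\right) = 24 - 418 = -394$)
$\frac{Z + C{\left(Y{\left(6 \right)} \right)}}{3265 + b} = \frac{-394 + 2 \cdot 6^{2}}{3265 + 2747} = \frac{-394 + 2 \cdot 36}{6012} = \left(-394 + 72\right) \frac{1}{6012} = \left(-322\right) \frac{1}{6012} = - \frac{161}{3006}$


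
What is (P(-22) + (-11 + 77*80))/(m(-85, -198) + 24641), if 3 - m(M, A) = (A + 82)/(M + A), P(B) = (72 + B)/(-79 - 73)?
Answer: 132245617/530034336 ≈ 0.24950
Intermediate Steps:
P(B) = -9/19 - B/152 (P(B) = (72 + B)/(-152) = (72 + B)*(-1/152) = -9/19 - B/152)
m(M, A) = 3 - (82 + A)/(A + M) (m(M, A) = 3 - (A + 82)/(M + A) = 3 - (82 + A)/(A + M))
(P(-22) + (-11 + 77*80))/(m(-85, -198) + 24641) = ((-9/19 - 1/152*(-22)) + (-11 + 77*80))/((-82 + 2*(-198) + 3*(-85))/(-198 - 85) + 24641) = ((-9/19 + 11/76) + (-11 + 6160))/((-82 - 396 - 255)/(-283) + 24641) = (-25/76 + 6149)/(-1/283*(-733) + 24641) = 467299/(76*(733/283 + 24641)) = 467299/(76*(6974136/283)) = (467299/76)*(283/6974136) = 132245617/530034336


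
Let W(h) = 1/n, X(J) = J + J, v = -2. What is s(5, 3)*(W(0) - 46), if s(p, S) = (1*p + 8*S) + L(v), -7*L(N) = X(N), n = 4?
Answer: -37881/28 ≈ -1352.9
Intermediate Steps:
X(J) = 2*J
W(h) = ¼ (W(h) = 1/4 = ¼)
L(N) = -2*N/7
s(p, S) = 4/7 + p + 8*S (s(p, S) = (1*p + 8*S) - 2/7*(-2) = (p + 8*S) + 4/7 = 4/7 + p + 8*S)
s(5, 3)*(W(0) - 46) = (4/7 + 5 + 8*3)*(¼ - 46) = (4/7 + 5 + 24)*(-183/4) = (207/7)*(-183/4) = -37881/28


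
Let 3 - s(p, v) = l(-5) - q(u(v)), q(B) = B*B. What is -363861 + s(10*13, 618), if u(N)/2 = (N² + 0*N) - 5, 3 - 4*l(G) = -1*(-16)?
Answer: 2333792505557/4 ≈ 5.8345e+11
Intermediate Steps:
l(G) = -13/4 (l(G) = ¾ - (-1)*(-16)/4 = ¾ - ¼*16 = ¾ - 4 = -13/4)
u(N) = -10 + 2*N² (u(N) = 2*((N² + 0*N) - 5) = 2*((N² + 0) - 5) = 2*(N² - 5) = 2*(-5 + N²) = -10 + 2*N²)
q(B) = B²
s(p, v) = 25/4 + (-10 + 2*v²)² (s(p, v) = 3 - (-13/4 - (-10 + 2*v²)²) = 3 + (13/4 + (-10 + 2*v²)²) = 25/4 + (-10 + 2*v²)²)
-363861 + s(10*13, 618) = -363861 + (25/4 + 4*(-5 + 618²)²) = -363861 + (25/4 + 4*(-5 + 381924)²) = -363861 + (25/4 + 4*381919²) = -363861 + (25/4 + 4*145862122561) = -363861 + (25/4 + 583448490244) = -363861 + 2333793961001/4 = 2333792505557/4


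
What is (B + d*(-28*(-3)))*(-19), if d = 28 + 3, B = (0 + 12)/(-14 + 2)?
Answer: -49457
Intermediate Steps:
B = -1 (B = 12/(-12) = 12*(-1/12) = -1)
d = 31
(B + d*(-28*(-3)))*(-19) = (-1 + 31*(-28*(-3)))*(-19) = (-1 + 31*84)*(-19) = (-1 + 2604)*(-19) = 2603*(-19) = -49457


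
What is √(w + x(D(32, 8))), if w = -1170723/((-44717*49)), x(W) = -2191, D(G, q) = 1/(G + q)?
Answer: 4*I*√13413986770285/313019 ≈ 46.802*I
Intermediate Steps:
w = 1170723/2191133 (w = -1170723/(-2191133) = -1170723*(-1/2191133) = 1170723/2191133 ≈ 0.53430)
√(w + x(D(32, 8))) = √(1170723/2191133 - 2191) = √(-4799601680/2191133) = 4*I*√13413986770285/313019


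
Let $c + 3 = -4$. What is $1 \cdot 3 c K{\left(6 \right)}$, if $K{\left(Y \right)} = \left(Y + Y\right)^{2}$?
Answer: $-3024$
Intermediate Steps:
$c = -7$ ($c = -3 - 4 = -7$)
$K{\left(Y \right)} = 4 Y^{2}$ ($K{\left(Y \right)} = \left(2 Y\right)^{2} = 4 Y^{2}$)
$1 \cdot 3 c K{\left(6 \right)} = 1 \cdot 3 \left(-7\right) 4 \cdot 6^{2} = 3 \left(-7\right) 4 \cdot 36 = \left(-21\right) 144 = -3024$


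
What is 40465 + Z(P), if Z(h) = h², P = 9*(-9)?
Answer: 47026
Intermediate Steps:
P = -81
40465 + Z(P) = 40465 + (-81)² = 40465 + 6561 = 47026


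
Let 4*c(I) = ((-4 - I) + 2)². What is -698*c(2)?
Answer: -2792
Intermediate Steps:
c(I) = (-2 - I)²/4 (c(I) = ((-4 - I) + 2)²/4 = (-2 - I)²/4)
-698*c(2) = -349*(2 + 2)²/2 = -349*4²/2 = -349*16/2 = -698*4 = -2792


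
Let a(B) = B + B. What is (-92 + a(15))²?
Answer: 3844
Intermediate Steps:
a(B) = 2*B
(-92 + a(15))² = (-92 + 2*15)² = (-92 + 30)² = (-62)² = 3844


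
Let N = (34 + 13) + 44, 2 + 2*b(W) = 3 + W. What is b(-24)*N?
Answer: -2093/2 ≈ -1046.5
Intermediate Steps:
b(W) = ½ + W/2 (b(W) = -1 + (3 + W)/2 = -1 + (3/2 + W/2) = ½ + W/2)
N = 91 (N = 47 + 44 = 91)
b(-24)*N = (½ + (½)*(-24))*91 = (½ - 12)*91 = -23/2*91 = -2093/2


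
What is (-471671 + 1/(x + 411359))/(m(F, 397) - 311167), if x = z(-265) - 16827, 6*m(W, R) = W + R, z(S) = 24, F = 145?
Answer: 111660373845/73642299176 ≈ 1.5163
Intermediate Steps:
m(W, R) = R/6 + W/6 (m(W, R) = (W + R)/6 = (R + W)/6 = R/6 + W/6)
x = -16803 (x = 24 - 16827 = -16803)
(-471671 + 1/(x + 411359))/(m(F, 397) - 311167) = (-471671 + 1/(-16803 + 411359))/(((⅙)*397 + (⅙)*145) - 311167) = (-471671 + 1/394556)/((397/6 + 145/6) - 311167) = (-471671 + 1/394556)/(271/3 - 311167) = -186100623075/(394556*(-933230/3)) = -186100623075/394556*(-3/933230) = 111660373845/73642299176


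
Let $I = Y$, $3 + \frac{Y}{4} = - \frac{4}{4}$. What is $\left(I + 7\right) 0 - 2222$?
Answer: $-2222$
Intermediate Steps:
$Y = -16$ ($Y = -12 + 4 \left(- \frac{4}{4}\right) = -12 + 4 \left(\left(-4\right) \frac{1}{4}\right) = -12 + 4 \left(-1\right) = -12 - 4 = -16$)
$I = -16$
$\left(I + 7\right) 0 - 2222 = \left(-16 + 7\right) 0 - 2222 = \left(-9\right) 0 - 2222 = 0 - 2222 = -2222$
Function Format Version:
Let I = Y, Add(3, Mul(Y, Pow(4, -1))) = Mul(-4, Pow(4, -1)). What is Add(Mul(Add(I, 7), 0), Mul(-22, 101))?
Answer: -2222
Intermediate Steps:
Y = -16 (Y = Add(-12, Mul(4, Mul(-4, Pow(4, -1)))) = Add(-12, Mul(4, Mul(-4, Rational(1, 4)))) = Add(-12, Mul(4, -1)) = Add(-12, -4) = -16)
I = -16
Add(Mul(Add(I, 7), 0), Mul(-22, 101)) = Add(Mul(Add(-16, 7), 0), Mul(-22, 101)) = Add(Mul(-9, 0), -2222) = Add(0, -2222) = -2222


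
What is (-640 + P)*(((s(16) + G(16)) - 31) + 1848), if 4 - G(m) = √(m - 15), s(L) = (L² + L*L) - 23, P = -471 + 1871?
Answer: 1754840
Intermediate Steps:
P = 1400
s(L) = -23 + 2*L² (s(L) = (L² + L²) - 23 = 2*L² - 23 = -23 + 2*L²)
G(m) = 4 - √(-15 + m) (G(m) = 4 - √(m - 15) = 4 - √(-15 + m))
(-640 + P)*(((s(16) + G(16)) - 31) + 1848) = (-640 + 1400)*((((-23 + 2*16²) + (4 - √(-15 + 16))) - 31) + 1848) = 760*((((-23 + 2*256) + (4 - √1)) - 31) + 1848) = 760*((((-23 + 512) + (4 - 1*1)) - 31) + 1848) = 760*(((489 + (4 - 1)) - 31) + 1848) = 760*(((489 + 3) - 31) + 1848) = 760*((492 - 31) + 1848) = 760*(461 + 1848) = 760*2309 = 1754840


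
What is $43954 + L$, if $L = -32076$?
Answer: $11878$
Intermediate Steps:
$43954 + L = 43954 - 32076 = 11878$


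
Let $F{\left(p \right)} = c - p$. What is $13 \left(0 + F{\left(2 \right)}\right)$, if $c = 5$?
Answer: $39$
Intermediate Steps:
$F{\left(p \right)} = 5 - p$
$13 \left(0 + F{\left(2 \right)}\right) = 13 \left(0 + \left(5 - 2\right)\right) = 13 \left(0 + 3\right) = 13 \cdot 3 = 39$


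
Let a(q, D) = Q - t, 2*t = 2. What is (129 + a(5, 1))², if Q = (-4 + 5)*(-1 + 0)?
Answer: 16129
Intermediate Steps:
t = 1 (t = (½)*2 = 1)
Q = -1 (Q = 1*(-1) = -1)
a(q, D) = -2 (a(q, D) = -1 - 1*1 = -1 - 1 = -2)
(129 + a(5, 1))² = (129 - 2)² = 127² = 16129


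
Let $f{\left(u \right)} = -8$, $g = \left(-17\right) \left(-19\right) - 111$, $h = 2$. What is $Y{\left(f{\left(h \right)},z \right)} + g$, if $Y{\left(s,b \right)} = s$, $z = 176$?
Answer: $204$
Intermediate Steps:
$g = 212$ ($g = 323 - 111 = 212$)
$Y{\left(f{\left(h \right)},z \right)} + g = -8 + 212 = 204$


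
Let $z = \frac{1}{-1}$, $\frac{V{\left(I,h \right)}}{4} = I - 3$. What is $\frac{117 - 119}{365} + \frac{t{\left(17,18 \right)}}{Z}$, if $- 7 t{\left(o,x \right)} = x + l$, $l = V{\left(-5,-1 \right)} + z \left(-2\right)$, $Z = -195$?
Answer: $- \frac{474}{33215} \approx -0.014271$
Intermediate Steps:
$V{\left(I,h \right)} = -12 + 4 I$ ($V{\left(I,h \right)} = 4 \left(I - 3\right) = 4 \left(-3 + I\right) = -12 + 4 I$)
$z = -1$
$l = -30$ ($l = \left(-12 + 4 \left(-5\right)\right) - -2 = \left(-12 - 20\right) + 2 = -32 + 2 = -30$)
$t{\left(o,x \right)} = \frac{30}{7} - \frac{x}{7}$ ($t{\left(o,x \right)} = - \frac{x - 30}{7} = - \frac{-30 + x}{7} = \frac{30}{7} - \frac{x}{7}$)
$\frac{117 - 119}{365} + \frac{t{\left(17,18 \right)}}{Z} = \frac{117 - 119}{365} + \frac{\frac{30}{7} - \frac{18}{7}}{-195} = \left(-2\right) \frac{1}{365} + \left(\frac{30}{7} - \frac{18}{7}\right) \left(- \frac{1}{195}\right) = - \frac{2}{365} + \frac{12}{7} \left(- \frac{1}{195}\right) = - \frac{2}{365} - \frac{4}{455} = - \frac{474}{33215}$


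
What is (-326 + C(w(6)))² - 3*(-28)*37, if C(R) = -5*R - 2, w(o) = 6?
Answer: 131272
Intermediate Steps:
C(R) = -2 - 5*R
(-326 + C(w(6)))² - 3*(-28)*37 = (-326 + (-2 - 5*6))² - 3*(-28)*37 = (-326 + (-2 - 30))² + 84*37 = (-326 - 32)² + 3108 = (-358)² + 3108 = 128164 + 3108 = 131272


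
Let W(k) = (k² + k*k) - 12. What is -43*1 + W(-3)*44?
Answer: 221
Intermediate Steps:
W(k) = -12 + 2*k² (W(k) = (k² + k²) - 12 = 2*k² - 12 = -12 + 2*k²)
-43*1 + W(-3)*44 = -43*1 + (-12 + 2*(-3)²)*44 = -43 + (-12 + 2*9)*44 = -43 + (-12 + 18)*44 = -43 + 6*44 = -43 + 264 = 221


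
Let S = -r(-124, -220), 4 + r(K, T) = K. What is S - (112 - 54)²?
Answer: -3236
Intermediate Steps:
r(K, T) = -4 + K
S = 128 (S = -(-4 - 124) = -1*(-128) = 128)
S - (112 - 54)² = 128 - (112 - 54)² = 128 - 1*58² = 128 - 1*3364 = 128 - 3364 = -3236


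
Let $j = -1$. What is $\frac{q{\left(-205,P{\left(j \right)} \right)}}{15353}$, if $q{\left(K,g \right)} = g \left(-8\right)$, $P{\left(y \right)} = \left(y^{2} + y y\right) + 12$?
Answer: $- \frac{112}{15353} \approx -0.007295$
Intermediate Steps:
$P{\left(y \right)} = 12 + 2 y^{2}$ ($P{\left(y \right)} = \left(y^{2} + y^{2}\right) + 12 = 2 y^{2} + 12 = 12 + 2 y^{2}$)
$q{\left(K,g \right)} = - 8 g$
$\frac{q{\left(-205,P{\left(j \right)} \right)}}{15353} = \frac{\left(-8\right) \left(12 + 2 \left(-1\right)^{2}\right)}{15353} = - 8 \left(12 + 2 \cdot 1\right) \frac{1}{15353} = - 8 \left(12 + 2\right) \frac{1}{15353} = \left(-8\right) 14 \cdot \frac{1}{15353} = \left(-112\right) \frac{1}{15353} = - \frac{112}{15353}$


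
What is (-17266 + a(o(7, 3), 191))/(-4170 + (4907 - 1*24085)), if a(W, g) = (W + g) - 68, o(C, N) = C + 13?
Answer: 17123/23348 ≈ 0.73338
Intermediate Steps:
o(C, N) = 13 + C
a(W, g) = -68 + W + g
(-17266 + a(o(7, 3), 191))/(-4170 + (4907 - 1*24085)) = (-17266 + (-68 + (13 + 7) + 191))/(-4170 + (4907 - 1*24085)) = (-17266 + (-68 + 20 + 191))/(-4170 + (4907 - 24085)) = (-17266 + 143)/(-4170 - 19178) = -17123/(-23348) = -17123*(-1/23348) = 17123/23348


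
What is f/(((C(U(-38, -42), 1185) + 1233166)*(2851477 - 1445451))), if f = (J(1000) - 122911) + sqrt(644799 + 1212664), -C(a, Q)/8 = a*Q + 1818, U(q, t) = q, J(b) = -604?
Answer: -123515/2219921022412 + sqrt(1857463)/2219921022412 ≈ -5.5025e-8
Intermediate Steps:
C(a, Q) = -14544 - 8*Q*a (C(a, Q) = -8*(a*Q + 1818) = -8*(Q*a + 1818) = -8*(1818 + Q*a) = -14544 - 8*Q*a)
f = -123515 + sqrt(1857463) (f = (-604 - 122911) + sqrt(644799 + 1212664) = -123515 + sqrt(1857463) ≈ -1.2215e+5)
f/(((C(U(-38, -42), 1185) + 1233166)*(2851477 - 1445451))) = (-123515 + sqrt(1857463))/((((-14544 - 8*1185*(-38)) + 1233166)*(2851477 - 1445451))) = (-123515 + sqrt(1857463))/((((-14544 + 360240) + 1233166)*1406026)) = (-123515 + sqrt(1857463))/(((345696 + 1233166)*1406026)) = (-123515 + sqrt(1857463))/((1578862*1406026)) = (-123515 + sqrt(1857463))/2219921022412 = (-123515 + sqrt(1857463))*(1/2219921022412) = -123515/2219921022412 + sqrt(1857463)/2219921022412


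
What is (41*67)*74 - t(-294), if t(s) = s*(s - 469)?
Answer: -21044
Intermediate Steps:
t(s) = s*(-469 + s)
(41*67)*74 - t(-294) = (41*67)*74 - (-294)*(-469 - 294) = 2747*74 - (-294)*(-763) = 203278 - 1*224322 = 203278 - 224322 = -21044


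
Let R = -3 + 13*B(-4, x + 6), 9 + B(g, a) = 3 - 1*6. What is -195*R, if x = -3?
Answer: 31005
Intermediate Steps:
B(g, a) = -12 (B(g, a) = -9 + (3 - 1*6) = -9 + (3 - 6) = -9 - 3 = -12)
R = -159 (R = -3 + 13*(-12) = -3 - 156 = -159)
-195*R = -195*(-159) = 31005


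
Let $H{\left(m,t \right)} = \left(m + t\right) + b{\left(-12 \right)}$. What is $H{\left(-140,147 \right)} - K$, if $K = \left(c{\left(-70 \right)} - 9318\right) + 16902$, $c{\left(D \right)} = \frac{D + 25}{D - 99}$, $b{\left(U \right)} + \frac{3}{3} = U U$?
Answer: $- \frac{1256391}{169} \approx -7434.3$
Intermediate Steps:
$b{\left(U \right)} = -1 + U^{2}$ ($b{\left(U \right)} = -1 + U U = -1 + U^{2}$)
$c{\left(D \right)} = \frac{25 + D}{-99 + D}$
$K = \frac{1281741}{169}$ ($K = \left(\frac{25 - 70}{-99 - 70} - 9318\right) + 16902 = \left(\frac{1}{-169} \left(-45\right) - 9318\right) + 16902 = \left(\left(- \frac{1}{169}\right) \left(-45\right) - 9318\right) + 16902 = \left(\frac{45}{169} - 9318\right) + 16902 = - \frac{1574697}{169} + 16902 = \frac{1281741}{169} \approx 7584.3$)
$H{\left(m,t \right)} = 143 + m + t$ ($H{\left(m,t \right)} = \left(m + t\right) - \left(1 - \left(-12\right)^{2}\right) = \left(m + t\right) + \left(-1 + 144\right) = \left(m + t\right) + 143 = 143 + m + t$)
$H{\left(-140,147 \right)} - K = \left(143 - 140 + 147\right) - \frac{1281741}{169} = 150 - \frac{1281741}{169} = - \frac{1256391}{169}$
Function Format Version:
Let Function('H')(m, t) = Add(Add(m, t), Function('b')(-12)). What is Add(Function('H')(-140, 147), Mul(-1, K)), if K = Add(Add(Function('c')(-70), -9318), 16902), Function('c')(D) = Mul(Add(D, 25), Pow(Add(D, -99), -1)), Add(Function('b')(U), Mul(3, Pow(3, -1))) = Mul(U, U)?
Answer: Rational(-1256391, 169) ≈ -7434.3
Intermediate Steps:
Function('b')(U) = Add(-1, Pow(U, 2)) (Function('b')(U) = Add(-1, Mul(U, U)) = Add(-1, Pow(U, 2)))
Function('c')(D) = Mul(Pow(Add(-99, D), -1), Add(25, D)) (Function('c')(D) = Mul(Add(25, D), Pow(Add(-99, D), -1)) = Mul(Pow(Add(-99, D), -1), Add(25, D)))
K = Rational(1281741, 169) (K = Add(Add(Mul(Pow(Add(-99, -70), -1), Add(25, -70)), -9318), 16902) = Add(Add(Mul(Pow(-169, -1), -45), -9318), 16902) = Add(Add(Mul(Rational(-1, 169), -45), -9318), 16902) = Add(Add(Rational(45, 169), -9318), 16902) = Add(Rational(-1574697, 169), 16902) = Rational(1281741, 169) ≈ 7584.3)
Function('H')(m, t) = Add(143, m, t) (Function('H')(m, t) = Add(Add(m, t), Add(-1, Pow(-12, 2))) = Add(Add(m, t), Add(-1, 144)) = Add(Add(m, t), 143) = Add(143, m, t))
Add(Function('H')(-140, 147), Mul(-1, K)) = Add(Add(143, -140, 147), Mul(-1, Rational(1281741, 169))) = Add(150, Rational(-1281741, 169)) = Rational(-1256391, 169)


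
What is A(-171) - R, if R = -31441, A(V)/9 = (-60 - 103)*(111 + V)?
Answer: 119461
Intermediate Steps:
A(V) = -162837 - 1467*V (A(V) = 9*((-60 - 103)*(111 + V)) = 9*(-163*(111 + V)) = 9*(-18093 - 163*V) = -162837 - 1467*V)
A(-171) - R = (-162837 - 1467*(-171)) - 1*(-31441) = (-162837 + 250857) + 31441 = 88020 + 31441 = 119461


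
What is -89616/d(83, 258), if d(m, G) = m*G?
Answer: -14936/3569 ≈ -4.1849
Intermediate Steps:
d(m, G) = G*m
-89616/d(83, 258) = -89616/(258*83) = -89616/21414 = -89616*1/21414 = -14936/3569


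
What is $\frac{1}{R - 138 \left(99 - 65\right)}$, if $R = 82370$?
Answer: $\frac{1}{77678} \approx 1.2874 \cdot 10^{-5}$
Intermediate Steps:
$\frac{1}{R - 138 \left(99 - 65\right)} = \frac{1}{82370 - 138 \left(99 - 65\right)} = \frac{1}{82370 - 4692} = \frac{1}{77678}$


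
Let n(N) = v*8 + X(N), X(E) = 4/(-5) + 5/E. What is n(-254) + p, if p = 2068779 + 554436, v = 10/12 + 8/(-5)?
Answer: 9994422659/3810 ≈ 2.6232e+6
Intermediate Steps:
v = -23/30 (v = 10*(1/12) + 8*(-⅕) = ⅚ - 8/5 = -23/30 ≈ -0.76667)
X(E) = -⅘ + 5/E (X(E) = 4*(-⅕) + 5/E = -⅘ + 5/E)
p = 2623215
n(N) = -104/15 + 5/N (n(N) = -23/30*8 + (-⅘ + 5/N) = -92/15 + (-⅘ + 5/N) = -104/15 + 5/N)
n(-254) + p = (-104/15 + 5/(-254)) + 2623215 = (-104/15 + 5*(-1/254)) + 2623215 = (-104/15 - 5/254) + 2623215 = -26491/3810 + 2623215 = 9994422659/3810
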